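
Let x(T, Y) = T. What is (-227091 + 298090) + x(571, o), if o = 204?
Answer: 71570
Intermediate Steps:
(-227091 + 298090) + x(571, o) = (-227091 + 298090) + 571 = 70999 + 571 = 71570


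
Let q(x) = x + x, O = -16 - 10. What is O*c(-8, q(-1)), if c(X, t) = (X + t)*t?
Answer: -520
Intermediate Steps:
O = -26
q(x) = 2*x
c(X, t) = t*(X + t)
O*c(-8, q(-1)) = -26*2*(-1)*(-8 + 2*(-1)) = -(-52)*(-8 - 2) = -(-52)*(-10) = -26*20 = -520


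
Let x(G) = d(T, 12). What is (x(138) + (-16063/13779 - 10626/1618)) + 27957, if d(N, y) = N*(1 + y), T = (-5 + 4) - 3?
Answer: 310976720161/11147211 ≈ 27897.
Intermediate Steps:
T = -4 (T = -1 - 3 = -4)
x(G) = -52 (x(G) = -4*(1 + 12) = -4*13 = -52)
(x(138) + (-16063/13779 - 10626/1618)) + 27957 = (-52 + (-16063/13779 - 10626/1618)) + 27957 = (-52 + (-16063*1/13779 - 10626*1/1618)) + 27957 = (-52 + (-16063/13779 - 5313/809)) + 27957 = (-52 - 86202794/11147211) + 27957 = -665857766/11147211 + 27957 = 310976720161/11147211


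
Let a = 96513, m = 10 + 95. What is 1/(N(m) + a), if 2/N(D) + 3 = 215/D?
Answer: 10/965109 ≈ 1.0362e-5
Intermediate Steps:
m = 105
N(D) = 2/(-3 + 215/D)
1/(N(m) + a) = 1/(-2*105/(-215 + 3*105) + 96513) = 1/(-2*105/(-215 + 315) + 96513) = 1/(-2*105/100 + 96513) = 1/(-2*105*1/100 + 96513) = 1/(-21/10 + 96513) = 1/(965109/10) = 10/965109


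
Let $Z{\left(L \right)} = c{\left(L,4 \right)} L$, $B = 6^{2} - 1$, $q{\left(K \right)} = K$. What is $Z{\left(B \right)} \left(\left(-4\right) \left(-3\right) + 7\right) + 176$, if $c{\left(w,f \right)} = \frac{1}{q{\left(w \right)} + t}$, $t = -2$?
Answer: $\frac{6473}{33} \approx 196.15$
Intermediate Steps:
$c{\left(w,f \right)} = \frac{1}{-2 + w}$ ($c{\left(w,f \right)} = \frac{1}{w - 2} = \frac{1}{-2 + w}$)
$B = 35$ ($B = 36 - 1 = 35$)
$Z{\left(L \right)} = \frac{L}{-2 + L}$
$Z{\left(B \right)} \left(\left(-4\right) \left(-3\right) + 7\right) + 176 = \frac{35}{-2 + 35} \left(\left(-4\right) \left(-3\right) + 7\right) + 176 = \frac{35}{33} \left(12 + 7\right) + 176 = 35 \cdot \frac{1}{33} \cdot 19 + 176 = \frac{35}{33} \cdot 19 + 176 = \frac{665}{33} + 176 = \frac{6473}{33}$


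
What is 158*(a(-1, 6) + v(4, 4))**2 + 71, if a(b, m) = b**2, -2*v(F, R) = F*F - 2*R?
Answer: 1493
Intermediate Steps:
v(F, R) = R - F**2/2 (v(F, R) = -(F*F - 2*R)/2 = -(F**2 - 2*R)/2 = R - F**2/2)
158*(a(-1, 6) + v(4, 4))**2 + 71 = 158*((-1)**2 + (4 - 1/2*4**2))**2 + 71 = 158*(1 + (4 - 1/2*16))**2 + 71 = 158*(1 + (4 - 8))**2 + 71 = 158*(1 - 4)**2 + 71 = 158*(-3)**2 + 71 = 158*9 + 71 = 1422 + 71 = 1493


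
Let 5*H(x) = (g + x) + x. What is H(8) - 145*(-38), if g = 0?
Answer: 27566/5 ≈ 5513.2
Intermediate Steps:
H(x) = 2*x/5 (H(x) = ((0 + x) + x)/5 = (x + x)/5 = (2*x)/5 = 2*x/5)
H(8) - 145*(-38) = (⅖)*8 - 145*(-38) = 16/5 + 5510 = 27566/5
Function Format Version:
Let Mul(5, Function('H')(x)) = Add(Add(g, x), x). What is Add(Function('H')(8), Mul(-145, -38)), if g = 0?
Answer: Rational(27566, 5) ≈ 5513.2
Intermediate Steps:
Function('H')(x) = Mul(Rational(2, 5), x) (Function('H')(x) = Mul(Rational(1, 5), Add(Add(0, x), x)) = Mul(Rational(1, 5), Add(x, x)) = Mul(Rational(1, 5), Mul(2, x)) = Mul(Rational(2, 5), x))
Add(Function('H')(8), Mul(-145, -38)) = Add(Mul(Rational(2, 5), 8), Mul(-145, -38)) = Add(Rational(16, 5), 5510) = Rational(27566, 5)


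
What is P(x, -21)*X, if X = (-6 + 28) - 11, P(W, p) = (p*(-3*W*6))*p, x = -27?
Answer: 2357586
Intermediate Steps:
P(W, p) = -18*W*p**2 (P(W, p) = (p*(-18*W))*p = (-18*W*p)*p = -18*W*p**2)
X = 11 (X = 22 - 11 = 11)
P(x, -21)*X = -18*(-27)*(-21)**2*11 = -18*(-27)*441*11 = 214326*11 = 2357586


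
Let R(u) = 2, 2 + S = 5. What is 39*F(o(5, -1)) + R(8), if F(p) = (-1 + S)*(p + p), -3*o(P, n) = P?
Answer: -258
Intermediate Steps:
o(P, n) = -P/3
S = 3 (S = -2 + 5 = 3)
F(p) = 4*p (F(p) = (-1 + 3)*(p + p) = 2*(2*p) = 4*p)
39*F(o(5, -1)) + R(8) = 39*(4*(-⅓*5)) + 2 = 39*(4*(-5/3)) + 2 = 39*(-20/3) + 2 = -260 + 2 = -258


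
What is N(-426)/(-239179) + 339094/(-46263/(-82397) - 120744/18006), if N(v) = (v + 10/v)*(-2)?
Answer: -67804673381855039752/1228603975568485 ≈ -55188.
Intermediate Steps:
N(v) = -20/v - 2*v
N(-426)/(-239179) + 339094/(-46263/(-82397) - 120744/18006) = (-20/(-426) - 2*(-426))/(-239179) + 339094/(-46263/(-82397) - 120744/18006) = (-20*(-1/426) + 852)*(-1/239179) + 339094/(-46263*(-1/82397) - 120744*1/18006) = (10/213 + 852)*(-1/239179) + 339094/(6609/11771 - 20124/3001) = (181486/213)*(-1/239179) + 339094/(-217045995/35324771) = -181486/50945127 + 339094*(-35324771/217045995) = -181486/50945127 - 11978417897474/217045995 = -67804673381855039752/1228603975568485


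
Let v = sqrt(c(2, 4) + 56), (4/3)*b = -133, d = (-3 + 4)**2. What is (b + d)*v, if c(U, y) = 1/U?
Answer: -395*sqrt(226)/8 ≈ -742.27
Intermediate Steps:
d = 1 (d = 1**2 = 1)
b = -399/4 (b = (3/4)*(-133) = -399/4 ≈ -99.750)
v = sqrt(226)/2 (v = sqrt(1/2 + 56) = sqrt(113/2) = sqrt(226)/2 ≈ 7.5166)
(b + d)*v = (-399/4 + 1)*(sqrt(226)/2) = -395*sqrt(226)/8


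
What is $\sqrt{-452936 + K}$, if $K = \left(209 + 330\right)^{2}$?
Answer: $i \sqrt{162415} \approx 403.01 i$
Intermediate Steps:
$K = 290521$ ($K = 539^{2} = 290521$)
$\sqrt{-452936 + K} = \sqrt{-452936 + 290521} = \sqrt{-162415} = i \sqrt{162415}$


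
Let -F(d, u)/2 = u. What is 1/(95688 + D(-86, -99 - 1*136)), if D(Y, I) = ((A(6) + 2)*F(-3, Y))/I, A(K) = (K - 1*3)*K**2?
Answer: 47/4493552 ≈ 1.0459e-5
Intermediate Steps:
F(d, u) = -2*u
A(K) = K**2*(-3 + K) (A(K) = (K - 3)*K**2 = (-3 + K)*K**2 = K**2*(-3 + K))
D(Y, I) = -220*Y/I (D(Y, I) = ((6**2*(-3 + 6) + 2)*(-2*Y))/I = ((36*3 + 2)*(-2*Y))/I = ((108 + 2)*(-2*Y))/I = (110*(-2*Y))/I = (-220*Y)/I = -220*Y/I)
1/(95688 + D(-86, -99 - 1*136)) = 1/(95688 - 220*(-86)/(-99 - 1*136)) = 1/(95688 - 220*(-86)/(-99 - 136)) = 1/(95688 - 220*(-86)/(-235)) = 1/(95688 - 220*(-86)*(-1/235)) = 1/(95688 - 3784/47) = 1/(4493552/47) = 47/4493552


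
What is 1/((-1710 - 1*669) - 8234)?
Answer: -1/10613 ≈ -9.4224e-5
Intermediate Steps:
1/((-1710 - 1*669) - 8234) = 1/((-1710 - 669) - 8234) = 1/(-2379 - 8234) = 1/(-10613) = -1/10613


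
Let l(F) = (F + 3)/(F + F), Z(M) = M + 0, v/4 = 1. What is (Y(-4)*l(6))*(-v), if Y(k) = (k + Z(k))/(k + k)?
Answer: -3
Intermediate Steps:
v = 4 (v = 4*1 = 4)
Z(M) = M
Y(k) = 1 (Y(k) = (k + k)/(k + k) = (2*k)/((2*k)) = (2*k)*(1/(2*k)) = 1)
l(F) = (3 + F)/(2*F) (l(F) = (3 + F)/((2*F)) = (3 + F)*(1/(2*F)) = (3 + F)/(2*F))
(Y(-4)*l(6))*(-v) = (1*((1/2)*(3 + 6)/6))*(-1*4) = (1*((1/2)*(1/6)*9))*(-4) = (1*(3/4))*(-4) = (3/4)*(-4) = -3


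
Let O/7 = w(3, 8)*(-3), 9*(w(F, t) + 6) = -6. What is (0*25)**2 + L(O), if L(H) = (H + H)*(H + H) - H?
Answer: 78260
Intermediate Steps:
w(F, t) = -20/3 (w(F, t) = -6 + (1/9)*(-6) = -6 - 2/3 = -20/3)
O = 140 (O = 7*(-20/3*(-3)) = 7*20 = 140)
L(H) = -H + 4*H**2 (L(H) = (2*H)*(2*H) - H = 4*H**2 - H = -H + 4*H**2)
(0*25)**2 + L(O) = (0*25)**2 + 140*(-1 + 4*140) = 0**2 + 140*(-1 + 560) = 0 + 140*559 = 0 + 78260 = 78260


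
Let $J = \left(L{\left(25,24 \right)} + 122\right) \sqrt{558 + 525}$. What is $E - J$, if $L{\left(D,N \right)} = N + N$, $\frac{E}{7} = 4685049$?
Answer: $32795343 - 3230 \sqrt{3} \approx 3.279 \cdot 10^{7}$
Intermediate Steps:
$E = 32795343$ ($E = 7 \cdot 4685049 = 32795343$)
$L{\left(D,N \right)} = 2 N$
$J = 3230 \sqrt{3}$ ($J = \left(2 \cdot 24 + 122\right) \sqrt{558 + 525} = \left(48 + 122\right) \sqrt{1083} = 170 \cdot 19 \sqrt{3} = 3230 \sqrt{3} \approx 5594.5$)
$E - J = 32795343 - 3230 \sqrt{3}$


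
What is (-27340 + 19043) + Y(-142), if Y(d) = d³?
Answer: -2871585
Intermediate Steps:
(-27340 + 19043) + Y(-142) = (-27340 + 19043) + (-142)³ = -8297 - 2863288 = -2871585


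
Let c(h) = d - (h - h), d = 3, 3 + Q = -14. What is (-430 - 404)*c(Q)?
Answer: -2502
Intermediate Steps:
Q = -17 (Q = -3 - 14 = -17)
c(h) = 3 (c(h) = 3 - (h - h) = 3 - 1*0 = 3 + 0 = 3)
(-430 - 404)*c(Q) = (-430 - 404)*3 = -834*3 = -2502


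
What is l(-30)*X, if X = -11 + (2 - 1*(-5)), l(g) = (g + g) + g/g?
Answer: 236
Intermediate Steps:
l(g) = 1 + 2*g (l(g) = 2*g + 1 = 1 + 2*g)
X = -4 (X = -11 + (2 + 5) = -11 + 7 = -4)
l(-30)*X = (1 + 2*(-30))*(-4) = (1 - 60)*(-4) = -59*(-4) = 236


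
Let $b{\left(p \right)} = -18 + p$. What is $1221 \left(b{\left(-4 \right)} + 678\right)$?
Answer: $800976$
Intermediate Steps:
$1221 \left(b{\left(-4 \right)} + 678\right) = 1221 \left(\left(-18 - 4\right) + 678\right) = 1221 \left(-22 + 678\right) = 1221 \cdot 656 = 800976$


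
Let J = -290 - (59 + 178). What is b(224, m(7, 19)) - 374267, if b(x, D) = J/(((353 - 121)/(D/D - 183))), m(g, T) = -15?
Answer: -43367015/116 ≈ -3.7385e+5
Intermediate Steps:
J = -527 (J = -290 - 1*237 = -290 - 237 = -527)
b(x, D) = 47957/116 (b(x, D) = -527*(D/D - 183)/(353 - 121) = -527/(232/(1 - 183)) = -527/(232/(-182)) = -527/(232*(-1/182)) = -527/(-116/91) = -527*(-91/116) = 47957/116)
b(224, m(7, 19)) - 374267 = 47957/116 - 374267 = -43367015/116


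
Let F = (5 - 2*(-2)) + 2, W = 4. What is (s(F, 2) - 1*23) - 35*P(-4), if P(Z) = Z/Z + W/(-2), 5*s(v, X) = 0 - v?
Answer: 49/5 ≈ 9.8000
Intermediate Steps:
F = 11 (F = (5 + 4) + 2 = 9 + 2 = 11)
s(v, X) = -v/5 (s(v, X) = (0 - v)/5 = (-v)/5 = -v/5)
P(Z) = -1 (P(Z) = Z/Z + 4/(-2) = 1 + 4*(-½) = 1 - 2 = -1)
(s(F, 2) - 1*23) - 35*P(-4) = (-⅕*11 - 1*23) - 35*(-1) = (-11/5 - 23) + 35 = -126/5 + 35 = 49/5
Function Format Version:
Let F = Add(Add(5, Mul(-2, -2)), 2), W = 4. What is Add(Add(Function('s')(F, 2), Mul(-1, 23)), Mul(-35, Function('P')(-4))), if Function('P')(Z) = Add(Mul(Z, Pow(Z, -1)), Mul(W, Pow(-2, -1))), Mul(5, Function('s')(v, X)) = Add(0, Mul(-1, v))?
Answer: Rational(49, 5) ≈ 9.8000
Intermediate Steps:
F = 11 (F = Add(Add(5, 4), 2) = Add(9, 2) = 11)
Function('s')(v, X) = Mul(Rational(-1, 5), v) (Function('s')(v, X) = Mul(Rational(1, 5), Add(0, Mul(-1, v))) = Mul(Rational(1, 5), Mul(-1, v)) = Mul(Rational(-1, 5), v))
Function('P')(Z) = -1 (Function('P')(Z) = Add(Mul(Z, Pow(Z, -1)), Mul(4, Pow(-2, -1))) = Add(1, Mul(4, Rational(-1, 2))) = Add(1, -2) = -1)
Add(Add(Function('s')(F, 2), Mul(-1, 23)), Mul(-35, Function('P')(-4))) = Add(Add(Mul(Rational(-1, 5), 11), Mul(-1, 23)), Mul(-35, -1)) = Add(Add(Rational(-11, 5), -23), 35) = Add(Rational(-126, 5), 35) = Rational(49, 5)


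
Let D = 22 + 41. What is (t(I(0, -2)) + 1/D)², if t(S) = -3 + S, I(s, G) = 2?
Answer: 3844/3969 ≈ 0.96851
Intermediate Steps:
D = 63
(t(I(0, -2)) + 1/D)² = ((-3 + 2) + 1/63)² = (-1 + 1/63)² = (-62/63)² = 3844/3969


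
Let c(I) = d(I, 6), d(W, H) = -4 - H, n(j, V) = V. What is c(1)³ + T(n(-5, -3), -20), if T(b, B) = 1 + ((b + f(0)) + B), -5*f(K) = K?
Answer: -1022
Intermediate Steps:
f(K) = -K/5
c(I) = -10 (c(I) = -4 - 1*6 = -4 - 6 = -10)
T(b, B) = 1 + B + b (T(b, B) = 1 + ((b - ⅕*0) + B) = 1 + ((b + 0) + B) = 1 + (b + B) = 1 + (B + b) = 1 + B + b)
c(1)³ + T(n(-5, -3), -20) = (-10)³ + (1 - 20 - 3) = -1000 - 22 = -1022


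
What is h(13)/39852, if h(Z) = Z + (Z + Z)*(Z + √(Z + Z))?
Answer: 13/1476 + 13*√26/19926 ≈ 0.012134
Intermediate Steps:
h(Z) = Z + 2*Z*(Z + √2*√Z) (h(Z) = Z + (2*Z)*(Z + √(2*Z)) = Z + (2*Z)*(Z + √2*√Z) = Z + 2*Z*(Z + √2*√Z))
h(13)/39852 = (13 + 2*13² + 2*√2*13^(3/2))/39852 = (13 + 2*169 + 2*√2*(13*√13))*(1/39852) = (13 + 338 + 26*√26)*(1/39852) = (351 + 26*√26)*(1/39852) = 13/1476 + 13*√26/19926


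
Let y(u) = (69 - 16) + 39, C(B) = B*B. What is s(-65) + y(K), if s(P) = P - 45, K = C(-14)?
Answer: -18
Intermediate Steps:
C(B) = B**2
K = 196 (K = (-14)**2 = 196)
y(u) = 92 (y(u) = 53 + 39 = 92)
s(P) = -45 + P
s(-65) + y(K) = (-45 - 65) + 92 = -110 + 92 = -18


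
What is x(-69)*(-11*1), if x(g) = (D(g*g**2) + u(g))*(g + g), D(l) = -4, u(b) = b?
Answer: -110814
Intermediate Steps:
x(g) = 2*g*(-4 + g) (x(g) = (-4 + g)*(g + g) = (-4 + g)*(2*g) = 2*g*(-4 + g))
x(-69)*(-11*1) = (2*(-69)*(-4 - 69))*(-11*1) = (2*(-69)*(-73))*(-11) = 10074*(-11) = -110814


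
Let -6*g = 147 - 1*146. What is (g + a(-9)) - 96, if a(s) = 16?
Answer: -481/6 ≈ -80.167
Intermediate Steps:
g = -⅙ (g = -(147 - 1*146)/6 = -(147 - 146)/6 = -⅙*1 = -⅙ ≈ -0.16667)
(g + a(-9)) - 96 = (-⅙ + 16) - 96 = 95/6 - 96 = -481/6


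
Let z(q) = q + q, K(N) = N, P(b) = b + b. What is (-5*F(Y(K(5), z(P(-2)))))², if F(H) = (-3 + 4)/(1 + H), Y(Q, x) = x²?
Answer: 1/169 ≈ 0.0059172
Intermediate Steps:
P(b) = 2*b
z(q) = 2*q
F(H) = 1/(1 + H)
(-5*F(Y(K(5), z(P(-2)))))² = (-5/(1 + (2*(2*(-2)))²))² = (-5/(1 + (2*(-4))²))² = (-5/(1 + (-8)²))² = (-5/(1 + 64))² = (-5/65)² = (-5*1/65)² = (-1/13)² = 1/169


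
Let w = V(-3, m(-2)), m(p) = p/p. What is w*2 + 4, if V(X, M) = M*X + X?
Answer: -8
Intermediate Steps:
m(p) = 1
V(X, M) = X + M*X
w = -6 (w = -3*(1 + 1) = -3*2 = -6)
w*2 + 4 = -6*2 + 4 = -12 + 4 = -8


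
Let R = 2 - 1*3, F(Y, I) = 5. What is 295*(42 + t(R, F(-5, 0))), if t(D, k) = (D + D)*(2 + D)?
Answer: 11800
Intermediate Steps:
R = -1 (R = 2 - 3 = -1)
t(D, k) = 2*D*(2 + D) (t(D, k) = (2*D)*(2 + D) = 2*D*(2 + D))
295*(42 + t(R, F(-5, 0))) = 295*(42 + 2*(-1)*(2 - 1)) = 295*(42 + 2*(-1)*1) = 295*(42 - 2) = 295*40 = 11800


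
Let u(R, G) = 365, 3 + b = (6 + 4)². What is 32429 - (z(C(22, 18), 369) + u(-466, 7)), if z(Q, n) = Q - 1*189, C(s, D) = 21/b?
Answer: 3128520/97 ≈ 32253.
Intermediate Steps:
b = 97 (b = -3 + (6 + 4)² = -3 + 10² = -3 + 100 = 97)
C(s, D) = 21/97
z(Q, n) = -189 + Q (z(Q, n) = Q - 189 = -189 + Q)
32429 - (z(C(22, 18), 369) + u(-466, 7)) = 32429 - ((-189 + 21/97) + 365) = 32429 - (-18312/97 + 365) = 32429 - 1*17093/97 = 32429 - 17093/97 = 3128520/97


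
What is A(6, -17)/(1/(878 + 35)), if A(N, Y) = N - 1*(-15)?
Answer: 19173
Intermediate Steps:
A(N, Y) = 15 + N (A(N, Y) = N + 15 = 15 + N)
A(6, -17)/(1/(878 + 35)) = (15 + 6)/(1/(878 + 35)) = 21/(1/913) = 21*913 = 19173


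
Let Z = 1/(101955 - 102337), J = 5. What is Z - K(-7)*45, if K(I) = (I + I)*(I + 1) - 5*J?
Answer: -1014211/382 ≈ -2655.0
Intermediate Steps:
Z = -1/382 (Z = 1/(-382) = -1/382 ≈ -0.0026178)
K(I) = -25 + 2*I*(1 + I) (K(I) = (I + I)*(I + 1) - 5*5 = (2*I)*(1 + I) - 25 = 2*I*(1 + I) - 25 = -25 + 2*I*(1 + I))
Z - K(-7)*45 = -1/382 - (-25 + 2*(-7) + 2*(-7)**2)*45 = -1/382 - (-25 - 14 + 2*49)*45 = -1/382 - (-25 - 14 + 98)*45 = -1/382 - 59*45 = -1/382 - 1*2655 = -1/382 - 2655 = -1014211/382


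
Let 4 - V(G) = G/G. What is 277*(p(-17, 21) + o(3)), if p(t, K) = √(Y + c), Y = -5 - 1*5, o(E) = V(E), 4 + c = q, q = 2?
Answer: 831 + 554*I*√3 ≈ 831.0 + 959.56*I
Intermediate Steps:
V(G) = 3 (V(G) = 4 - G/G = 4 - 1*1 = 4 - 1 = 3)
c = -2 (c = -4 + 2 = -2)
o(E) = 3
Y = -10 (Y = -5 - 5 = -10)
p(t, K) = 2*I*√3 (p(t, K) = √(-10 - 2) = √(-12) = 2*I*√3)
277*(p(-17, 21) + o(3)) = 277*(2*I*√3 + 3) = 277*(3 + 2*I*√3) = 831 + 554*I*√3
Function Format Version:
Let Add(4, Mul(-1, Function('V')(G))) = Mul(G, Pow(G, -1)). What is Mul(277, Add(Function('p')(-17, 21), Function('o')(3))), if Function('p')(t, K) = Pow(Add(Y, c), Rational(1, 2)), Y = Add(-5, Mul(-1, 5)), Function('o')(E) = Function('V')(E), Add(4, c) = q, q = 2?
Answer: Add(831, Mul(554, I, Pow(3, Rational(1, 2)))) ≈ Add(831.00, Mul(959.56, I))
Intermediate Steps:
Function('V')(G) = 3 (Function('V')(G) = Add(4, Mul(-1, Mul(G, Pow(G, -1)))) = Add(4, Mul(-1, 1)) = Add(4, -1) = 3)
c = -2 (c = Add(-4, 2) = -2)
Function('o')(E) = 3
Y = -10 (Y = Add(-5, -5) = -10)
Function('p')(t, K) = Mul(2, I, Pow(3, Rational(1, 2))) (Function('p')(t, K) = Pow(Add(-10, -2), Rational(1, 2)) = Pow(-12, Rational(1, 2)) = Mul(2, I, Pow(3, Rational(1, 2))))
Mul(277, Add(Function('p')(-17, 21), Function('o')(3))) = Mul(277, Add(Mul(2, I, Pow(3, Rational(1, 2))), 3)) = Mul(277, Add(3, Mul(2, I, Pow(3, Rational(1, 2))))) = Add(831, Mul(554, I, Pow(3, Rational(1, 2))))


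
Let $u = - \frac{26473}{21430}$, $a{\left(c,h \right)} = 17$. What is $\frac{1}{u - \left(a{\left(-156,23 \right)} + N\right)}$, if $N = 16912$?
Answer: $- \frac{21430}{362814943} \approx -5.9066 \cdot 10^{-5}$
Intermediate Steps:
$u = - \frac{26473}{21430}$ ($u = \left(-26473\right) \frac{1}{21430} = - \frac{26473}{21430} \approx -1.2353$)
$\frac{1}{u - \left(a{\left(-156,23 \right)} + N\right)} = \frac{1}{- \frac{26473}{21430} - \left(17 + 16912\right)} = \frac{1}{- \frac{26473}{21430} - 16929} = \frac{1}{- \frac{362814943}{21430}} = - \frac{21430}{362814943}$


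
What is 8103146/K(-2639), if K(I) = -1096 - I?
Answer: 8103146/1543 ≈ 5251.6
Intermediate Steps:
8103146/K(-2639) = 8103146/(-1096 - 1*(-2639)) = 8103146/(-1096 + 2639) = 8103146/1543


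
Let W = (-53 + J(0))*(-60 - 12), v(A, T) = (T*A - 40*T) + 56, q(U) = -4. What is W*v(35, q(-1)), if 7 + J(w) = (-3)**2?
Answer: 279072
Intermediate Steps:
v(A, T) = 56 - 40*T + A*T (v(A, T) = (A*T - 40*T) + 56 = (-40*T + A*T) + 56 = 56 - 40*T + A*T)
J(w) = 2 (J(w) = -7 + (-3)**2 = -7 + 9 = 2)
W = 3672 (W = (-53 + 2)*(-60 - 12) = -51*(-72) = 3672)
W*v(35, q(-1)) = 3672*(56 - 40*(-4) + 35*(-4)) = 3672*(56 + 160 - 140) = 3672*76 = 279072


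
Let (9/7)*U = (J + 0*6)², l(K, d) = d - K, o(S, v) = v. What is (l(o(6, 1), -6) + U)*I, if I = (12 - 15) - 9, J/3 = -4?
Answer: -1260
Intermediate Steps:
J = -12 (J = 3*(-4) = -12)
U = 112 (U = 7*(-12 + 0*6)²/9 = 7*(-12 + 0)²/9 = (7/9)*(-12)² = (7/9)*144 = 112)
I = -12 (I = -3 - 9 = -12)
(l(o(6, 1), -6) + U)*I = ((-6 - 1*1) + 112)*(-12) = ((-6 - 1) + 112)*(-12) = (-7 + 112)*(-12) = 105*(-12) = -1260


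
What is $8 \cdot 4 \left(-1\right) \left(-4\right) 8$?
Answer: $1024$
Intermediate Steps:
$8 \cdot 4 \left(-1\right) \left(-4\right) 8 = 8 \left(\left(-4\right) \left(-4\right)\right) 8 = 8 \cdot 16 \cdot 8 = 128 \cdot 8 = 1024$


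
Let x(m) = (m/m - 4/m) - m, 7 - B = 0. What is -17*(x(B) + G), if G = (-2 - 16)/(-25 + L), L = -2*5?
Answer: 3604/35 ≈ 102.97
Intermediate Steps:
B = 7 (B = 7 - 1*0 = 7 + 0 = 7)
L = -10
G = 18/35 (G = (-2 - 16)/(-25 - 10) = -18/(-35) = -18*(-1/35) = 18/35 ≈ 0.51429)
x(m) = 1 - m - 4/m (x(m) = (1 - 4/m) - m = 1 - m - 4/m)
-17*(x(B) + G) = -17*((1 - 1*7 - 4/7) + 18/35) = -17*((1 - 7 - 4*⅐) + 18/35) = -17*((1 - 7 - 4/7) + 18/35) = -17*(-46/7 + 18/35) = -17*(-212/35) = 3604/35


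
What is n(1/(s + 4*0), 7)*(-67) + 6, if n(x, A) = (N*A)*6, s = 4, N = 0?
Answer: 6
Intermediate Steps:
n(x, A) = 0 (n(x, A) = (0*A)*6 = 0*6 = 0)
n(1/(s + 4*0), 7)*(-67) + 6 = 0*(-67) + 6 = 0 + 6 = 6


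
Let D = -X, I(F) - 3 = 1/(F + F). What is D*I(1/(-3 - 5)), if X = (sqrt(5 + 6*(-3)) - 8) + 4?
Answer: -4 + I*sqrt(13) ≈ -4.0 + 3.6056*I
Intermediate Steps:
I(F) = 3 + 1/(2*F) (I(F) = 3 + 1/(F + F) = 3 + 1/(2*F))
X = -4 + I*sqrt(13) (X = (sqrt(5 - 18) - 8) + 4 = (sqrt(-13) - 8) + 4 = (I*sqrt(13) - 8) + 4 = (-8 + I*sqrt(13)) + 4 = -4 + I*sqrt(13) ≈ -4.0 + 3.6056*I)
D = 4 - I*sqrt(13) (D = -(-4 + I*sqrt(13)) = 4 - I*sqrt(13) ≈ 4.0 - 3.6056*I)
D*I(1/(-3 - 5)) = (4 - I*sqrt(13))*(3 + 1/(2*(1/(-3 - 5)))) = (4 - I*sqrt(13))*(3 + 1/(2*(1/(-8)))) = (4 - I*sqrt(13))*(3 + 1/(2*(-1/8))) = (4 - I*sqrt(13))*(3 + (1/2)*(-8)) = (4 - I*sqrt(13))*(3 - 4) = (4 - I*sqrt(13))*(-1) = -4 + I*sqrt(13)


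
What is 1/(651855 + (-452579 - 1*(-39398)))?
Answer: 1/238674 ≈ 4.1898e-6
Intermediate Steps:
1/(651855 + (-452579 - 1*(-39398))) = 1/(651855 + (-452579 + 39398)) = 1/(651855 - 413181) = 1/238674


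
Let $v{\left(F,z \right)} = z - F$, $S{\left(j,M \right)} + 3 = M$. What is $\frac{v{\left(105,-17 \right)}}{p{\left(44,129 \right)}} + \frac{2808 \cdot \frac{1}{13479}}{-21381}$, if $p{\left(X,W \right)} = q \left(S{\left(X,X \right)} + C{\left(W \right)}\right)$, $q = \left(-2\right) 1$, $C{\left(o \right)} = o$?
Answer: $\frac{1953265231}{5443673870} \approx 0.35881$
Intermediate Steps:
$S{\left(j,M \right)} = -3 + M$
$q = -2$
$p{\left(X,W \right)} = 6 - 2 W - 2 X$ ($p{\left(X,W \right)} = - 2 \left(\left(-3 + X\right) + W\right) = - 2 \left(-3 + W + X\right) = 6 - 2 W - 2 X$)
$\frac{v{\left(105,-17 \right)}}{p{\left(44,129 \right)}} + \frac{2808 \cdot \frac{1}{13479}}{-21381} = \frac{-17 - 105}{6 - 258 - 88} + \frac{2808 \cdot \frac{1}{13479}}{-21381} = \frac{-17 - 105}{6 - 258 - 88} + 2808 \cdot \frac{1}{13479} \left(- \frac{1}{21381}\right) = - \frac{122}{-340} + \frac{936}{4493} \left(- \frac{1}{21381}\right) = \left(-122\right) \left(- \frac{1}{340}\right) - \frac{312}{32021611} = \frac{61}{170} - \frac{312}{32021611} = \frac{1953265231}{5443673870}$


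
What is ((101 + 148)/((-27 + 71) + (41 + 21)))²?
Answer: 62001/11236 ≈ 5.5181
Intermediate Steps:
((101 + 148)/((-27 + 71) + (41 + 21)))² = (249/(44 + 62))² = (249/106)² = 62001/11236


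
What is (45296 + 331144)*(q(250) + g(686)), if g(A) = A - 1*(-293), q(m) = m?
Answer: 462644760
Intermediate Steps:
g(A) = 293 + A (g(A) = A + 293 = 293 + A)
(45296 + 331144)*(q(250) + g(686)) = (45296 + 331144)*(250 + (293 + 686)) = 376440*(250 + 979) = 376440*1229 = 462644760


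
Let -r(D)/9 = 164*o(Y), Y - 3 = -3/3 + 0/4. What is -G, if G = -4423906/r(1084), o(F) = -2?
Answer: 2211953/1476 ≈ 1498.6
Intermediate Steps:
Y = 2 (Y = 3 + (-3/3 + 0/4) = 3 + (-3*⅓ + 0*(¼)) = 3 + (-1 + 0) = 3 - 1 = 2)
r(D) = 2952 (r(D) = -1476*(-2) = -9*(-328) = 2952)
G = -2211953/1476 (G = -4423906/2952 = -4423906*1/2952 = -2211953/1476 ≈ -1498.6)
-G = -1*(-2211953/1476) = 2211953/1476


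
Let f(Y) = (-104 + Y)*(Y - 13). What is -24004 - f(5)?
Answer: -24796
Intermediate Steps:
f(Y) = (-104 + Y)*(-13 + Y)
-24004 - f(5) = -24004 - (1352 + 5² - 117*5) = -24004 - (1352 + 25 - 585) = -24004 - 1*792 = -24004 - 792 = -24796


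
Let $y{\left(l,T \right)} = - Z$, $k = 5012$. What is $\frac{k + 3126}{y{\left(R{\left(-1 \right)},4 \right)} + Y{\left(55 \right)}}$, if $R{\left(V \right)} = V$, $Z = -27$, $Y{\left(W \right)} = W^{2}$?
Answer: $\frac{4069}{1526} \approx 2.6664$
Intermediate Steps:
$y{\left(l,T \right)} = 27$ ($y{\left(l,T \right)} = \left(-1\right) \left(-27\right) = 27$)
$\frac{k + 3126}{y{\left(R{\left(-1 \right)},4 \right)} + Y{\left(55 \right)}} = \frac{5012 + 3126}{27 + 55^{2}} = \frac{8138}{27 + 3025} = \frac{8138}{3052} = 8138 \cdot \frac{1}{3052} = \frac{4069}{1526}$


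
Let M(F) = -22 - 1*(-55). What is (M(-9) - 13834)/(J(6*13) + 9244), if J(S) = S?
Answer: -13801/9322 ≈ -1.4805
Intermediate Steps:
M(F) = 33 (M(F) = -22 + 55 = 33)
(M(-9) - 13834)/(J(6*13) + 9244) = (33 - 13834)/(6*13 + 9244) = -13801/(78 + 9244) = -13801/9322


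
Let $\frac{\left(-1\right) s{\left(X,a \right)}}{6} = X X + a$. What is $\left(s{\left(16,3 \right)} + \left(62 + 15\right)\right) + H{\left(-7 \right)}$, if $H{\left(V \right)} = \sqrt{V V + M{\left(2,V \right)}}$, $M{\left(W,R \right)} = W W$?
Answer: $-1477 + \sqrt{53} \approx -1469.7$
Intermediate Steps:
$s{\left(X,a \right)} = - 6 a - 6 X^{2}$ ($s{\left(X,a \right)} = - 6 \left(X X + a\right) = - 6 \left(X^{2} + a\right) = - 6 \left(a + X^{2}\right) = - 6 a - 6 X^{2}$)
$M{\left(W,R \right)} = W^{2}$
$H{\left(V \right)} = \sqrt{4 + V^{2}}$ ($H{\left(V \right)} = \sqrt{V V + 2^{2}} = \sqrt{V^{2} + 4} = \sqrt{4 + V^{2}}$)
$\left(s{\left(16,3 \right)} + \left(62 + 15\right)\right) + H{\left(-7 \right)} = \left(\left(\left(-6\right) 3 - 6 \cdot 16^{2}\right) + \left(62 + 15\right)\right) + \sqrt{4 + \left(-7\right)^{2}} = \left(\left(-18 - 1536\right) + 77\right) + \sqrt{4 + 49} = \left(\left(-18 - 1536\right) + 77\right) + \sqrt{53} = \left(-1554 + 77\right) + \sqrt{53} = -1477 + \sqrt{53}$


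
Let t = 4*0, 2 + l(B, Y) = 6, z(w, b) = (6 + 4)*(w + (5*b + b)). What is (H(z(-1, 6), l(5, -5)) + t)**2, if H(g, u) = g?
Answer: 122500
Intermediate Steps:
z(w, b) = 10*w + 60*b (z(w, b) = 10*(w + 6*b) = 10*w + 60*b)
l(B, Y) = 4 (l(B, Y) = -2 + 6 = 4)
t = 0
(H(z(-1, 6), l(5, -5)) + t)**2 = ((10*(-1) + 60*6) + 0)**2 = ((-10 + 360) + 0)**2 = (350 + 0)**2 = 350**2 = 122500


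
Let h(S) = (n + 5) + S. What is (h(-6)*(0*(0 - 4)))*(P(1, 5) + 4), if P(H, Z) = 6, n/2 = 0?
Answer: 0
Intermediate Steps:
n = 0 (n = 2*0 = 0)
h(S) = 5 + S (h(S) = (0 + 5) + S = 5 + S)
(h(-6)*(0*(0 - 4)))*(P(1, 5) + 4) = ((5 - 6)*(0*(0 - 4)))*(6 + 4) = -0*(-4)*10 = -1*0*10 = 0*10 = 0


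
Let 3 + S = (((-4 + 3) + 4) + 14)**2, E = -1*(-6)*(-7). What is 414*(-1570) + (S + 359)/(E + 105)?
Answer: -13649365/21 ≈ -6.4997e+5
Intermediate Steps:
E = -42 (E = 6*(-7) = -42)
S = 286 (S = -3 + (((-4 + 3) + 4) + 14)**2 = -3 + ((-1 + 4) + 14)**2 = -3 + (3 + 14)**2 = -3 + 17**2 = -3 + 289 = 286)
414*(-1570) + (S + 359)/(E + 105) = 414*(-1570) + (286 + 359)/(-42 + 105) = -649980 + 645/63 = -649980 + 645*(1/63) = -649980 + 215/21 = -13649365/21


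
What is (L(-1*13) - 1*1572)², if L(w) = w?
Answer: 2512225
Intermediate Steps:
(L(-1*13) - 1*1572)² = (-1*13 - 1*1572)² = (-13 - 1572)² = (-1585)² = 2512225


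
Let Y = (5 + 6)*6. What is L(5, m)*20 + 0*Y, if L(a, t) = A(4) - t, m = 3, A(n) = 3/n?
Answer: -45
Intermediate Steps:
Y = 66 (Y = 11*6 = 66)
L(a, t) = 3/4 - t
L(5, m)*20 + 0*Y = (3/4 - 1*3)*20 + 0*66 = (3/4 - 3)*20 + 0 = -9/4*20 + 0 = -45 + 0 = -45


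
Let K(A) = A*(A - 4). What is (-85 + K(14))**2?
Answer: 3025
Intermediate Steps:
K(A) = A*(-4 + A)
(-85 + K(14))**2 = (-85 + 14*(-4 + 14))**2 = (-85 + 14*10)**2 = (-85 + 140)**2 = 55**2 = 3025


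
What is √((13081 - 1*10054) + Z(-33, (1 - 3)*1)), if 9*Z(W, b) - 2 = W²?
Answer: √28334/3 ≈ 56.109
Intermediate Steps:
Z(W, b) = 2/9 + W²/9
√((13081 - 1*10054) + Z(-33, (1 - 3)*1)) = √((13081 - 1*10054) + (2/9 + (⅑)*(-33)²)) = √((13081 - 10054) + (2/9 + (⅑)*1089)) = √(3027 + (2/9 + 121)) = √(3027 + 1091/9) = √(28334/9) = √28334/3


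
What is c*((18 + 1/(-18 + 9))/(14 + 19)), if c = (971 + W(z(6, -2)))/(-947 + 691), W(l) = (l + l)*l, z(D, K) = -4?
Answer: -161483/76032 ≈ -2.1239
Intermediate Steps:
W(l) = 2*l**2 (W(l) = (2*l)*l = 2*l**2)
c = -1003/256 (c = (971 + 2*(-4)**2)/(-947 + 691) = (971 + 2*16)/(-256) = (971 + 32)*(-1/256) = 1003*(-1/256) = -1003/256 ≈ -3.9180)
c*((18 + 1/(-18 + 9))/(14 + 19)) = -1003*(18 + 1/(-18 + 9))/(256*(14 + 19)) = -1003*(18 + 1/(-9))/(256*33) = -1003*(18 - 1/9)/(256*33) = -161483/(2304*33) = -1003/256*161/297 = -161483/76032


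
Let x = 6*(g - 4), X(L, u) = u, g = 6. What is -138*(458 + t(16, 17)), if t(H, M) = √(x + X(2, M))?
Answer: -63204 - 138*√29 ≈ -63947.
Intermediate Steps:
x = 12 (x = 6*(6 - 4) = 6*2 = 12)
t(H, M) = √(12 + M)
-138*(458 + t(16, 17)) = -138*(458 + √(12 + 17)) = -138*(458 + √29) = -63204 - 138*√29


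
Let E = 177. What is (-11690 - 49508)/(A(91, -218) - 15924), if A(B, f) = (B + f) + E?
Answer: 30599/7937 ≈ 3.8552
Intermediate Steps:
A(B, f) = 177 + B + f (A(B, f) = (B + f) + 177 = 177 + B + f)
(-11690 - 49508)/(A(91, -218) - 15924) = (-11690 - 49508)/((177 + 91 - 218) - 15924) = -61198/(50 - 15924) = -61198/(-15874) = -61198*(-1/15874) = 30599/7937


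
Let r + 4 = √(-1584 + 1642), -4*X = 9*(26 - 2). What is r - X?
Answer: 50 + √58 ≈ 57.616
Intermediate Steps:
X = -54 (X = -9*(26 - 2)/4 = -9*24/4 = -¼*216 = -54)
r = -4 + √58 (r = -4 + √(-1584 + 1642) = -4 + √58 ≈ 3.6158)
r - X = (-4 + √58) - 1*(-54) = (-4 + √58) + 54 = 50 + √58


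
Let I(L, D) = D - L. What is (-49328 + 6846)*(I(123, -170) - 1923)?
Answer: 94140112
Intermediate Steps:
(-49328 + 6846)*(I(123, -170) - 1923) = (-49328 + 6846)*((-170 - 1*123) - 1923) = -42482*((-170 - 123) - 1923) = -42482*(-293 - 1923) = -42482*(-2216) = 94140112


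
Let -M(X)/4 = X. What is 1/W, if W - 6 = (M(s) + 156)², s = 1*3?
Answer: 1/20742 ≈ 4.8211e-5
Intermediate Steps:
s = 3
M(X) = -4*X
W = 20742 (W = 6 + (-4*3 + 156)² = 6 + (-12 + 156)² = 6 + 144² = 6 + 20736 = 20742)
1/W = 1/20742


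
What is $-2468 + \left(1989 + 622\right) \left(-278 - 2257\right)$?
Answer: $-6621353$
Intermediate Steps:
$-2468 + \left(1989 + 622\right) \left(-278 - 2257\right) = -2468 + 2611 \left(-2535\right) = -2468 - 6618885 = -6621353$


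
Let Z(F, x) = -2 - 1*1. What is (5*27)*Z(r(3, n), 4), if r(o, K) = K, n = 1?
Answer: -405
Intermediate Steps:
Z(F, x) = -3 (Z(F, x) = -2 - 1 = -3)
(5*27)*Z(r(3, n), 4) = (5*27)*(-3) = 135*(-3) = -405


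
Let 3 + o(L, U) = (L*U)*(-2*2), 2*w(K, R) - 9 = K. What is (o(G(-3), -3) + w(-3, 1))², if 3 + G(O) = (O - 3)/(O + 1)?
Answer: 0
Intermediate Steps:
w(K, R) = 9/2 + K/2
G(O) = -3 + (-3 + O)/(1 + O) (G(O) = -3 + (O - 3)/(O + 1) = -3 + (-3 + O)/(1 + O))
o(L, U) = -3 - 4*L*U (o(L, U) = -3 + (L*U)*(-2*2) = -3 + (L*U)*(-4) = -3 - 4*L*U)
(o(G(-3), -3) + w(-3, 1))² = ((-3 - 4*2*(-3 - 1*(-3))/(1 - 3)*(-3)) + (9/2 + (½)*(-3)))² = ((-3 - 4*2*(-3 + 3)/(-2)*(-3)) + (9/2 - 3/2))² = ((-3 - 4*2*(-½)*0*(-3)) + 3)² = ((-3 - 4*0*(-3)) + 3)² = ((-3 + 0) + 3)² = (-3 + 3)² = 0² = 0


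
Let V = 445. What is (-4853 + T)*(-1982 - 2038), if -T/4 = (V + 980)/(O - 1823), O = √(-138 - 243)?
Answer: 6480068559060/332371 - 2291400*I*√381/332371 ≈ 1.9496e+7 - 134.57*I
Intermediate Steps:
O = I*√381 (O = √(-381) = I*√381 ≈ 19.519*I)
T = -5700/(-1823 + I*√381) (T = -4*(445 + 980)/(I*√381 - 1823) = -5700/(-1823 + I*√381) ≈ 3.1264 + 0.033475*I)
(-4853 + T)*(-1982 - 2038) = (-4853 + (1039110/332371 + 570*I*√381/332371))*(-1982 - 2038) = (-1611957353/332371 + 570*I*√381/332371)*(-4020) = 6480068559060/332371 - 2291400*I*√381/332371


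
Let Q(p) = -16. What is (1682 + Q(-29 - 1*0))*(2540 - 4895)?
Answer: -3923430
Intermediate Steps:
(1682 + Q(-29 - 1*0))*(2540 - 4895) = (1682 - 16)*(2540 - 4895) = 1666*(-2355) = -3923430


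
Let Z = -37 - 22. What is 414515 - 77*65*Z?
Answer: 709810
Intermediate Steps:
Z = -59
414515 - 77*65*Z = 414515 - 77*65*(-59) = 414515 - 5005*(-59) = 414515 - 1*(-295295) = 414515 + 295295 = 709810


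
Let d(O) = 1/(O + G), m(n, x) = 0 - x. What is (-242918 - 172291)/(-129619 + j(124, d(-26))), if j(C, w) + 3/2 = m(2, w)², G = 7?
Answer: 99926966/31195333 ≈ 3.2033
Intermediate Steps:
m(n, x) = -x
d(O) = 1/(7 + O) (d(O) = 1/(O + 7) = 1/(7 + O))
j(C, w) = -3/2 + w² (j(C, w) = -3/2 + (-w)² = -3/2 + w²)
(-242918 - 172291)/(-129619 + j(124, d(-26))) = (-242918 - 172291)/(-129619 + (-3/2 + (1/(7 - 26))²)) = -415209/(-129619 + (-3/2 + (1/(-19))²)) = -415209/(-129619 + (-3/2 + (-1/19)²)) = -415209/(-129619 + (-3/2 + 1/361)) = -415209/(-129619 - 1081/722) = -415209/(-93585999/722) = -415209*(-722/93585999) = 99926966/31195333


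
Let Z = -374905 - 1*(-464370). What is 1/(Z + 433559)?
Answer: 1/523024 ≈ 1.9120e-6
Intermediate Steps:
Z = 89465 (Z = -374905 + 464370 = 89465)
1/(Z + 433559) = 1/(89465 + 433559) = 1/523024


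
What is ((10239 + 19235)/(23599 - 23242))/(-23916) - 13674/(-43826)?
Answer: 1697897773/5502748734 ≈ 0.30855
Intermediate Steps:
((10239 + 19235)/(23599 - 23242))/(-23916) - 13674/(-43826) = (29474/357)*(-1/23916) - 13674*(-1/43826) = (29474*(1/357))*(-1/23916) + 6837/21913 = (29474/357)*(-1/23916) + 6837/21913 = -14737/4269006 + 6837/21913 = 1697897773/5502748734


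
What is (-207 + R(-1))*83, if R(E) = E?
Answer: -17264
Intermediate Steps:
(-207 + R(-1))*83 = (-207 - 1)*83 = -208*83 = -17264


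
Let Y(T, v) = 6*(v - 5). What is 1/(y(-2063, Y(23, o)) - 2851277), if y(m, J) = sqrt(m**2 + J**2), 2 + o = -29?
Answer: -2851277/8129776228104 - 5*sqrt(172105)/8129776228104 ≈ -3.5098e-7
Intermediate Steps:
o = -31 (o = -2 - 29 = -31)
Y(T, v) = -30 + 6*v (Y(T, v) = 6*(-5 + v) = -30 + 6*v)
y(m, J) = sqrt(J**2 + m**2)
1/(y(-2063, Y(23, o)) - 2851277) = 1/(sqrt((-30 + 6*(-31))**2 + (-2063)**2) - 2851277) = 1/(sqrt((-30 - 186)**2 + 4255969) - 2851277) = 1/(sqrt((-216)**2 + 4255969) - 2851277) = 1/(sqrt(46656 + 4255969) - 2851277) = 1/(sqrt(4302625) - 2851277) = 1/(5*sqrt(172105) - 2851277) = 1/(-2851277 + 5*sqrt(172105))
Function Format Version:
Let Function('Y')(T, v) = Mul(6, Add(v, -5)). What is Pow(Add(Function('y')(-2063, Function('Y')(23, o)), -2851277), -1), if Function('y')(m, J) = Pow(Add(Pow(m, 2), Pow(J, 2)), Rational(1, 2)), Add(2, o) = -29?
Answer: Add(Rational(-2851277, 8129776228104), Mul(Rational(-5, 8129776228104), Pow(172105, Rational(1, 2)))) ≈ -3.5098e-7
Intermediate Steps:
o = -31 (o = Add(-2, -29) = -31)
Function('Y')(T, v) = Add(-30, Mul(6, v)) (Function('Y')(T, v) = Mul(6, Add(-5, v)) = Add(-30, Mul(6, v)))
Function('y')(m, J) = Pow(Add(Pow(J, 2), Pow(m, 2)), Rational(1, 2))
Pow(Add(Function('y')(-2063, Function('Y')(23, o)), -2851277), -1) = Pow(Add(Pow(Add(Pow(Add(-30, Mul(6, -31)), 2), Pow(-2063, 2)), Rational(1, 2)), -2851277), -1) = Pow(Add(Pow(Add(Pow(Add(-30, -186), 2), 4255969), Rational(1, 2)), -2851277), -1) = Pow(Add(Pow(Add(Pow(-216, 2), 4255969), Rational(1, 2)), -2851277), -1) = Pow(Add(Pow(Add(46656, 4255969), Rational(1, 2)), -2851277), -1) = Pow(Add(Pow(4302625, Rational(1, 2)), -2851277), -1) = Pow(Add(Mul(5, Pow(172105, Rational(1, 2))), -2851277), -1) = Pow(Add(-2851277, Mul(5, Pow(172105, Rational(1, 2)))), -1)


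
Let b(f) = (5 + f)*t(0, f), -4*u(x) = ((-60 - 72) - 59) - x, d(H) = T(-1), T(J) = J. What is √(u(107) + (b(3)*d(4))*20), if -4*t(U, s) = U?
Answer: √298/2 ≈ 8.6313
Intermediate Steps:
t(U, s) = -U/4
d(H) = -1
u(x) = 191/4 + x/4 (u(x) = -(((-60 - 72) - 59) - x)/4 = -((-132 - 59) - x)/4 = -(-191 - x)/4 = 191/4 + x/4)
b(f) = 0 (b(f) = (5 + f)*(-¼*0) = (5 + f)*0 = 0)
√(u(107) + (b(3)*d(4))*20) = √((191/4 + (¼)*107) + (0*(-1))*20) = √((191/4 + 107/4) + 0*20) = √(149/2 + 0) = √(149/2) = √298/2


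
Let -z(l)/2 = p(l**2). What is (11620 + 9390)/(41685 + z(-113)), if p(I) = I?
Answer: 21010/16147 ≈ 1.3012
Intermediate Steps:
z(l) = -2*l**2
(11620 + 9390)/(41685 + z(-113)) = (11620 + 9390)/(41685 - 2*(-113)**2) = 21010/(41685 - 2*12769) = 21010/(41685 - 25538) = 21010/16147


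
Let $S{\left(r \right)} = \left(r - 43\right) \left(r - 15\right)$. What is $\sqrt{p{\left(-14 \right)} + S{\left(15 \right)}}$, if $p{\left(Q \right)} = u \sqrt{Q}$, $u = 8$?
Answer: $2 \sqrt[4]{-7} \cdot 2^{\frac{3}{4}} \approx 3.8687 + 3.8687 i$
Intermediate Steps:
$S{\left(r \right)} = \left(-43 + r\right) \left(-15 + r\right)$
$p{\left(Q \right)} = 8 \sqrt{Q}$
$\sqrt{p{\left(-14 \right)} + S{\left(15 \right)}} = \sqrt{8 \sqrt{-14} + \left(645 + 15^{2} - 870\right)} = \sqrt{8 i \sqrt{14} + \left(645 + 225 - 870\right)} = \sqrt{8 i \sqrt{14} + 0} = \sqrt{8 i \sqrt{14}} = 2 \cdot 2^{\frac{3}{4}} \sqrt[4]{7} \sqrt{i}$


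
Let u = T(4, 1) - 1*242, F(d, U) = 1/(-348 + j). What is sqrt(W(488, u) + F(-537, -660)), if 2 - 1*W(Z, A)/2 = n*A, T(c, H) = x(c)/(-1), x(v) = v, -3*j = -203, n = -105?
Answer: I*sqrt(43442699)/29 ≈ 227.28*I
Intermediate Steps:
j = 203/3 (j = -1/3*(-203) = 203/3 ≈ 67.667)
T(c, H) = -c (T(c, H) = c/(-1) = c*(-1) = -c)
F(d, U) = -3/841 (F(d, U) = 1/(-348 + 203/3) = 1/(-841/3) = -3/841)
u = -246 (u = -1*4 - 1*242 = -4 - 242 = -246)
W(Z, A) = 4 + 210*A (W(Z, A) = 4 - (-210)*A = 4 + 210*A)
sqrt(W(488, u) + F(-537, -660)) = sqrt((4 + 210*(-246)) - 3/841) = sqrt((4 - 51660) - 3/841) = sqrt(-51656 - 3/841) = sqrt(-43442699/841) = I*sqrt(43442699)/29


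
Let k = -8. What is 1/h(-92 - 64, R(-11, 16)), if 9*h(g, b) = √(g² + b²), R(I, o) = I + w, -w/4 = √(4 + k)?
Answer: 9/√(24393 + 176*I) ≈ 0.057624 - 0.00020788*I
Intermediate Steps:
w = -8*I (w = -4*√(4 - 8) = -8*I ≈ -8.0*I)
R(I, o) = I - 8*I
h(g, b) = √(b² + g²)/9 (h(g, b) = √(g² + b²)/9 = √(b² + g²)/9)
1/h(-92 - 64, R(-11, 16)) = 1/(√((-11 - 8*I)² + (-92 - 64)²)/9) = 1/(√((-11 - 8*I)² + (-156)²)/9) = 1/(√((-11 - 8*I)² + 24336)/9) = 1/(√(24336 + (-11 - 8*I)²)/9) = 9/√(24336 + (-11 - 8*I)²)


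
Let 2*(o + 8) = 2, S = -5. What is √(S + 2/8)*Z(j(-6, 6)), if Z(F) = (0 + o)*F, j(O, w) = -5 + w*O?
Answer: 287*I*√19/2 ≈ 625.5*I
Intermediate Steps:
o = -7 (o = -8 + (½)*2 = -8 + 1 = -7)
j(O, w) = -5 + O*w
Z(F) = -7*F (Z(F) = (0 - 7)*F = -7*F)
√(S + 2/8)*Z(j(-6, 6)) = √(-5 + 2/8)*(-7*(-5 - 6*6)) = √(-5 + 2*(⅛))*(-7*(-5 - 36)) = √(-5 + ¼)*(-7*(-41)) = √(-19/4)*287 = (I*√19/2)*287 = 287*I*√19/2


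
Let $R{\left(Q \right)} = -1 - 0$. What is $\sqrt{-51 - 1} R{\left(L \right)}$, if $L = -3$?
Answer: $- 2 i \sqrt{13} \approx - 7.2111 i$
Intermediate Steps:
$R{\left(Q \right)} = -1$ ($R{\left(Q \right)} = -1 + 0 = -1$)
$\sqrt{-51 - 1} R{\left(L \right)} = \sqrt{-51 - 1} \left(-1\right) = \sqrt{-52} \left(-1\right) = 2 i \sqrt{13} \left(-1\right) = - 2 i \sqrt{13}$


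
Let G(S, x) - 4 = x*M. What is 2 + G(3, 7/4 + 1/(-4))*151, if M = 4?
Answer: 1512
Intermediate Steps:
G(S, x) = 4 + 4*x (G(S, x) = 4 + x*4 = 4 + 4*x)
2 + G(3, 7/4 + 1/(-4))*151 = 2 + (4 + 4*(7/4 + 1/(-4)))*151 = 2 + (4 + 4*(7*(¼) + 1*(-¼)))*151 = 2 + (4 + 4*(7/4 - ¼))*151 = 2 + (4 + 4*(3/2))*151 = 2 + (4 + 6)*151 = 2 + 10*151 = 2 + 1510 = 1512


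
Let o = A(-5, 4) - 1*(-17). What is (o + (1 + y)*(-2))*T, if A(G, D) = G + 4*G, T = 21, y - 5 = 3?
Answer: -546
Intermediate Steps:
y = 8 (y = 5 + 3 = 8)
A(G, D) = 5*G
o = -8 (o = 5*(-5) - 1*(-17) = -25 + 17 = -8)
(o + (1 + y)*(-2))*T = (-8 + (1 + 8)*(-2))*21 = (-8 + 9*(-2))*21 = (-8 - 18)*21 = -26*21 = -546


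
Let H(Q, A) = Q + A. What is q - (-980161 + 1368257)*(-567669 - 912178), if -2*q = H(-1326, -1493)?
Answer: 1148645405443/2 ≈ 5.7432e+11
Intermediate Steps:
H(Q, A) = A + Q
q = 2819/2 (q = -(-1493 - 1326)/2 = -½*(-2819) = 2819/2 ≈ 1409.5)
q - (-980161 + 1368257)*(-567669 - 912178) = 2819/2 - (-980161 + 1368257)*(-567669 - 912178) = 2819/2 - 388096*(-1479847) = 2819/2 - 1*(-574322701312) = 2819/2 + 574322701312 = 1148645405443/2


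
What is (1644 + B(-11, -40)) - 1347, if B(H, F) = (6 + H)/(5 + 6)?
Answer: 3262/11 ≈ 296.55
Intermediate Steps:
B(H, F) = 6/11 + H/11 (B(H, F) = (6 + H)/11 = (6 + H)*(1/11) = 6/11 + H/11)
(1644 + B(-11, -40)) - 1347 = (1644 + (6/11 + (1/11)*(-11))) - 1347 = (1644 + (6/11 - 1)) - 1347 = (1644 - 5/11) - 1347 = 18079/11 - 1347 = 3262/11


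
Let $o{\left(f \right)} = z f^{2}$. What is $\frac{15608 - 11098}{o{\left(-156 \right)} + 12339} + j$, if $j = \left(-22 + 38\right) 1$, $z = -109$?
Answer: $\frac{8448010}{528057} \approx 15.998$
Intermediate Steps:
$o{\left(f \right)} = - 109 f^{2}$
$j = 16$ ($j = 16 \cdot 1 = 16$)
$\frac{15608 - 11098}{o{\left(-156 \right)} + 12339} + j = \frac{15608 - 11098}{- 109 \left(-156\right)^{2} + 12339} + 16 = \frac{4510}{\left(-109\right) 24336 + 12339} + 16 = \frac{4510}{-2652624 + 12339} + 16 = \frac{4510}{-2640285} + 16 = 4510 \left(- \frac{1}{2640285}\right) + 16 = - \frac{902}{528057} + 16 = \frac{8448010}{528057}$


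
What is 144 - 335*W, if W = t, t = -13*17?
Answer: 74179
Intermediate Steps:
t = -221
W = -221
144 - 335*W = 144 - 335*(-221) = 144 + 74035 = 74179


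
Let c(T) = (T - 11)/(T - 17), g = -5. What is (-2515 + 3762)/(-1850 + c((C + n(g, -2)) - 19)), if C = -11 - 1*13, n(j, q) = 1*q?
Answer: -38657/57322 ≈ -0.67438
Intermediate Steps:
n(j, q) = q
C = -24 (C = -11 - 13 = -24)
c(T) = (-11 + T)/(-17 + T)
(-2515 + 3762)/(-1850 + c((C + n(g, -2)) - 19)) = (-2515 + 3762)/(-1850 + (-11 + ((-24 - 2) - 19))/(-17 + ((-24 - 2) - 19))) = 1247/(-1850 + (-11 + (-26 - 19))/(-17 + (-26 - 19))) = 1247/(-1850 + (-11 - 45)/(-17 - 45)) = 1247/(-1850 - 56/(-62)) = 1247/(-1850 - 1/62*(-56)) = 1247/(-1850 + 28/31) = 1247/(-57322/31) = 1247*(-31/57322) = -38657/57322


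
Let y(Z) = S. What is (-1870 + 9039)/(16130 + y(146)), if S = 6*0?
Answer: 7169/16130 ≈ 0.44445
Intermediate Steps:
S = 0
y(Z) = 0
(-1870 + 9039)/(16130 + y(146)) = (-1870 + 9039)/(16130 + 0) = 7169/16130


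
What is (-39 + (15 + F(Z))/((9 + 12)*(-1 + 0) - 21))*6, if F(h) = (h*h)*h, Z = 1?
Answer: -1654/7 ≈ -236.29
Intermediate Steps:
F(h) = h**3 (F(h) = h**2*h = h**3)
(-39 + (15 + F(Z))/((9 + 12)*(-1 + 0) - 21))*6 = (-39 + (15 + 1**3)/((9 + 12)*(-1 + 0) - 21))*6 = (-39 + (15 + 1)/(21*(-1) - 21))*6 = (-39 + 16/(-21 - 21))*6 = (-39 + 16/(-42))*6 = (-39 + 16*(-1/42))*6 = (-39 - 8/21)*6 = -827/21*6 = -1654/7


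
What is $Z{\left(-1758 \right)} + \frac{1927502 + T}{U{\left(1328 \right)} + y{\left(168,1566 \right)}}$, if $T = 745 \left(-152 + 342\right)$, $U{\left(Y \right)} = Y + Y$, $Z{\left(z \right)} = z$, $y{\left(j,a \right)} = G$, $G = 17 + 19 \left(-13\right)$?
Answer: $- \frac{1097928}{1213} \approx -905.13$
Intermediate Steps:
$G = -230$ ($G = 17 - 247 = -230$)
$y{\left(j,a \right)} = -230$
$U{\left(Y \right)} = 2 Y$
$T = 141550$ ($T = 745 \cdot 190 = 141550$)
$Z{\left(-1758 \right)} + \frac{1927502 + T}{U{\left(1328 \right)} + y{\left(168,1566 \right)}} = -1758 + \frac{1927502 + 141550}{2 \cdot 1328 - 230} = -1758 + \frac{2069052}{2656 - 230} = -1758 + \frac{2069052}{2426} = -1758 + 2069052 \cdot \frac{1}{2426} = -1758 + \frac{1034526}{1213} = - \frac{1097928}{1213}$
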